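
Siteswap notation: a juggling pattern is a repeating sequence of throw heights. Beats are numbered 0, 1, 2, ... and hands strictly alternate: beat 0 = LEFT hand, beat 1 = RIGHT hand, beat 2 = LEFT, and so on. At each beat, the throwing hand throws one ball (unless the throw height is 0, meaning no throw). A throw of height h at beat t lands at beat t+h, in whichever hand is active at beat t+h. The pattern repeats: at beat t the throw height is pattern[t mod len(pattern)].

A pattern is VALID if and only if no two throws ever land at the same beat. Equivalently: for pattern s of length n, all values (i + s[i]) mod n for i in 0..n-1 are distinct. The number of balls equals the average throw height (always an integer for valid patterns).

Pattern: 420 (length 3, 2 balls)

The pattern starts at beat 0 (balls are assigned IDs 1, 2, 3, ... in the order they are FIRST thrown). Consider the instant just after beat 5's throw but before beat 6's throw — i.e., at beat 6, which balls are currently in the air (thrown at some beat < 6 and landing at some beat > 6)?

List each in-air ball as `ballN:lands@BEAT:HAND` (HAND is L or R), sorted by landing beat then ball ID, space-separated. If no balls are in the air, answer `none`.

Answer: ball2:lands@7:R

Derivation:
Beat 0 (L): throw ball1 h=4 -> lands@4:L; in-air after throw: [b1@4:L]
Beat 1 (R): throw ball2 h=2 -> lands@3:R; in-air after throw: [b2@3:R b1@4:L]
Beat 3 (R): throw ball2 h=4 -> lands@7:R; in-air after throw: [b1@4:L b2@7:R]
Beat 4 (L): throw ball1 h=2 -> lands@6:L; in-air after throw: [b1@6:L b2@7:R]
Beat 6 (L): throw ball1 h=4 -> lands@10:L; in-air after throw: [b2@7:R b1@10:L]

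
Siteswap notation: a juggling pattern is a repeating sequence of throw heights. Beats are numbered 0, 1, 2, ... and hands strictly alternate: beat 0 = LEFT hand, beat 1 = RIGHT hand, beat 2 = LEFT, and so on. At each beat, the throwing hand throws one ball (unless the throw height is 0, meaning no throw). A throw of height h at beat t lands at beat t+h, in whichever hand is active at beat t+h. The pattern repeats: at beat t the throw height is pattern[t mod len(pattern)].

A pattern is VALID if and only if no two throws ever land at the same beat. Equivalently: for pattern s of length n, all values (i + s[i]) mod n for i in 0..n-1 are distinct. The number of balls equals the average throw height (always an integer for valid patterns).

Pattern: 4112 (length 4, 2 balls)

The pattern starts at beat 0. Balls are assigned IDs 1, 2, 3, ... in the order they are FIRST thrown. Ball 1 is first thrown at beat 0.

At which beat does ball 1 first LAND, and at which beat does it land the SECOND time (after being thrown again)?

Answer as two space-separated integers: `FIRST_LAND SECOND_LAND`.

Answer: 4 8

Derivation:
Beat 0 (L): throw ball1 h=4 -> lands@4:L; in-air after throw: [b1@4:L]
Beat 1 (R): throw ball2 h=1 -> lands@2:L; in-air after throw: [b2@2:L b1@4:L]
Beat 2 (L): throw ball2 h=1 -> lands@3:R; in-air after throw: [b2@3:R b1@4:L]
Beat 3 (R): throw ball2 h=2 -> lands@5:R; in-air after throw: [b1@4:L b2@5:R]
Beat 4 (L): throw ball1 h=4 -> lands@8:L; in-air after throw: [b2@5:R b1@8:L]
Beat 5 (R): throw ball2 h=1 -> lands@6:L; in-air after throw: [b2@6:L b1@8:L]
Beat 6 (L): throw ball2 h=1 -> lands@7:R; in-air after throw: [b2@7:R b1@8:L]
Beat 7 (R): throw ball2 h=2 -> lands@9:R; in-air after throw: [b1@8:L b2@9:R]
Beat 8 (L): throw ball1 h=4 -> lands@12:L; in-air after throw: [b2@9:R b1@12:L]
Ball 1: thrown@0 h=4 -> first land @4; rethrown@4 h=4 -> second land @8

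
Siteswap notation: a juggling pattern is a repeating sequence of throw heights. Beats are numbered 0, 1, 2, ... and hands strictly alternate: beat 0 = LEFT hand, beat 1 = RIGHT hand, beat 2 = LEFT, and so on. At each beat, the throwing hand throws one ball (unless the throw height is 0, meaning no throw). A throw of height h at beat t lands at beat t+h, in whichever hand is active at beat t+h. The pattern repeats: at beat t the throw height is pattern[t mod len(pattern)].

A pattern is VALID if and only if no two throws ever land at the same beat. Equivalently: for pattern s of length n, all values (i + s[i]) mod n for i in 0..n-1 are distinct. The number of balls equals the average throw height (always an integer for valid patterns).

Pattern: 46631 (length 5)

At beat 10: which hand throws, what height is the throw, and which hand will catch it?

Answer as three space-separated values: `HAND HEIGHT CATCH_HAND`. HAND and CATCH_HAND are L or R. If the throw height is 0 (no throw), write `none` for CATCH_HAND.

Beat 10: 10 mod 2 = 0, so hand = L
Throw height = pattern[10 mod 5] = pattern[0] = 4
Lands at beat 10+4=14, 14 mod 2 = 0, so catch hand = L

Answer: L 4 L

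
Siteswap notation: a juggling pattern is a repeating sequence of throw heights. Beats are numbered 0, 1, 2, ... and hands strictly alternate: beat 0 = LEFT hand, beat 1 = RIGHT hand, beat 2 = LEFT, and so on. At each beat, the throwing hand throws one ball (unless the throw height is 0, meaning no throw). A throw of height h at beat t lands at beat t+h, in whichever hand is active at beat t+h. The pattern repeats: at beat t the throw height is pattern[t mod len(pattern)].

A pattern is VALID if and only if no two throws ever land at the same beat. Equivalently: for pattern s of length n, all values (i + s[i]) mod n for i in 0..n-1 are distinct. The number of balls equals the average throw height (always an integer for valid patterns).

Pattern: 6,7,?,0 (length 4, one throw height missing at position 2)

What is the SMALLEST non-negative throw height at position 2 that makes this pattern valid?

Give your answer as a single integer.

Answer: 3

Derivation:
i=0: (0 + 6) mod 4 = 2
i=1: (1 + 7) mod 4 = 0
i=2: s[i]=? (unknown)
i=3: (3 + 0) mod 4 = 3
Known residues: [0, 2, 3]; need a permutation of 0..3, so missing residue r = 1
Need (2 + s) mod 4 = 1; smallest s = (1 - 2) mod 4 = 3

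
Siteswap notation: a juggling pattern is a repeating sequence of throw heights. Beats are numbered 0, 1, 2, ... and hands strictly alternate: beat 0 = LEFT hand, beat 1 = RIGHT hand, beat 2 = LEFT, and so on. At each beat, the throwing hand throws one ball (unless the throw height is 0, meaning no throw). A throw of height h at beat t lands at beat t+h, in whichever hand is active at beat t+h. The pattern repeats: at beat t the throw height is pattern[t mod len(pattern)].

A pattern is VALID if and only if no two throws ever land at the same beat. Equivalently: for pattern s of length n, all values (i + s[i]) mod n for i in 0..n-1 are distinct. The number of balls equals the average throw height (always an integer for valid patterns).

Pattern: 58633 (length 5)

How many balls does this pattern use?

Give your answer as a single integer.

Pattern = [5, 8, 6, 3, 3], length n = 5
  position 0: throw height = 5, running sum = 5
  position 1: throw height = 8, running sum = 13
  position 2: throw height = 6, running sum = 19
  position 3: throw height = 3, running sum = 22
  position 4: throw height = 3, running sum = 25
Total sum = 25; balls = sum / n = 25 / 5 = 5

Answer: 5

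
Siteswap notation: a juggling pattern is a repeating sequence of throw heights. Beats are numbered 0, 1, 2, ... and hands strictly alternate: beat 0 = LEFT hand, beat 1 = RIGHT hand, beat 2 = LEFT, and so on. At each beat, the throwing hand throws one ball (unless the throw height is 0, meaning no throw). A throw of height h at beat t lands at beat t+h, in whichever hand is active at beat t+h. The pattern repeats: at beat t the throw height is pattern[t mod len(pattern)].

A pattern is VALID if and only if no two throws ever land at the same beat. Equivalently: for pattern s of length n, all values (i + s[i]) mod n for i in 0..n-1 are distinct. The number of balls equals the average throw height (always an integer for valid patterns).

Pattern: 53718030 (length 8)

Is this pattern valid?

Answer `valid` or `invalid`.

Answer: invalid

Derivation:
i=0: (i + s[i]) mod n = (0 + 5) mod 8 = 5
i=1: (i + s[i]) mod n = (1 + 3) mod 8 = 4
i=2: (i + s[i]) mod n = (2 + 7) mod 8 = 1
i=3: (i + s[i]) mod n = (3 + 1) mod 8 = 4
i=4: (i + s[i]) mod n = (4 + 8) mod 8 = 4
i=5: (i + s[i]) mod n = (5 + 0) mod 8 = 5
i=6: (i + s[i]) mod n = (6 + 3) mod 8 = 1
i=7: (i + s[i]) mod n = (7 + 0) mod 8 = 7
Residues: [5, 4, 1, 4, 4, 5, 1, 7], distinct: False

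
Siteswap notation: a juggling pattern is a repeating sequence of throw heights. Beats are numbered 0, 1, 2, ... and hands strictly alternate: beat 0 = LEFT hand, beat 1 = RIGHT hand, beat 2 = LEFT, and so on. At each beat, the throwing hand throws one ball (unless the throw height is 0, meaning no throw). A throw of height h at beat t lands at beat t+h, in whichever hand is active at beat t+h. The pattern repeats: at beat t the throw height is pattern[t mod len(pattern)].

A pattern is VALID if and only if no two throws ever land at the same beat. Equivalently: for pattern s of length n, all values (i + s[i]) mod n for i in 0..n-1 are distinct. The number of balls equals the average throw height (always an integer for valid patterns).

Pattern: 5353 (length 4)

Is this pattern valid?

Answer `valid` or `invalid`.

i=0: (i + s[i]) mod n = (0 + 5) mod 4 = 1
i=1: (i + s[i]) mod n = (1 + 3) mod 4 = 0
i=2: (i + s[i]) mod n = (2 + 5) mod 4 = 3
i=3: (i + s[i]) mod n = (3 + 3) mod 4 = 2
Residues: [1, 0, 3, 2], distinct: True

Answer: valid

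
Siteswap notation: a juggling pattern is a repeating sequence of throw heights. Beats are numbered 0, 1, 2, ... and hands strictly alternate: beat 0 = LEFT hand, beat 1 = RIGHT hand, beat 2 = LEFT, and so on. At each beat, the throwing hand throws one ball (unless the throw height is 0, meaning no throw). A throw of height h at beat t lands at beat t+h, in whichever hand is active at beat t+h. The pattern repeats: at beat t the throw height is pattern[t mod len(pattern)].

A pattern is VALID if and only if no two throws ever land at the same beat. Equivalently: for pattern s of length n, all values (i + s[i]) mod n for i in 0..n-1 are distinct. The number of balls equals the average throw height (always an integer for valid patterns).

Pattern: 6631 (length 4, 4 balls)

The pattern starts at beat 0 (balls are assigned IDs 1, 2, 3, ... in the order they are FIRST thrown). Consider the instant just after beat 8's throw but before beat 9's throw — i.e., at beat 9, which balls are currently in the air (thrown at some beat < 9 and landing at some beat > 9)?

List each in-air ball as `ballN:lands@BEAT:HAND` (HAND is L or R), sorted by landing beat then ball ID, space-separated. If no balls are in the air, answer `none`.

Beat 0 (L): throw ball1 h=6 -> lands@6:L; in-air after throw: [b1@6:L]
Beat 1 (R): throw ball2 h=6 -> lands@7:R; in-air after throw: [b1@6:L b2@7:R]
Beat 2 (L): throw ball3 h=3 -> lands@5:R; in-air after throw: [b3@5:R b1@6:L b2@7:R]
Beat 3 (R): throw ball4 h=1 -> lands@4:L; in-air after throw: [b4@4:L b3@5:R b1@6:L b2@7:R]
Beat 4 (L): throw ball4 h=6 -> lands@10:L; in-air after throw: [b3@5:R b1@6:L b2@7:R b4@10:L]
Beat 5 (R): throw ball3 h=6 -> lands@11:R; in-air after throw: [b1@6:L b2@7:R b4@10:L b3@11:R]
Beat 6 (L): throw ball1 h=3 -> lands@9:R; in-air after throw: [b2@7:R b1@9:R b4@10:L b3@11:R]
Beat 7 (R): throw ball2 h=1 -> lands@8:L; in-air after throw: [b2@8:L b1@9:R b4@10:L b3@11:R]
Beat 8 (L): throw ball2 h=6 -> lands@14:L; in-air after throw: [b1@9:R b4@10:L b3@11:R b2@14:L]
Beat 9 (R): throw ball1 h=6 -> lands@15:R; in-air after throw: [b4@10:L b3@11:R b2@14:L b1@15:R]

Answer: ball4:lands@10:L ball3:lands@11:R ball2:lands@14:L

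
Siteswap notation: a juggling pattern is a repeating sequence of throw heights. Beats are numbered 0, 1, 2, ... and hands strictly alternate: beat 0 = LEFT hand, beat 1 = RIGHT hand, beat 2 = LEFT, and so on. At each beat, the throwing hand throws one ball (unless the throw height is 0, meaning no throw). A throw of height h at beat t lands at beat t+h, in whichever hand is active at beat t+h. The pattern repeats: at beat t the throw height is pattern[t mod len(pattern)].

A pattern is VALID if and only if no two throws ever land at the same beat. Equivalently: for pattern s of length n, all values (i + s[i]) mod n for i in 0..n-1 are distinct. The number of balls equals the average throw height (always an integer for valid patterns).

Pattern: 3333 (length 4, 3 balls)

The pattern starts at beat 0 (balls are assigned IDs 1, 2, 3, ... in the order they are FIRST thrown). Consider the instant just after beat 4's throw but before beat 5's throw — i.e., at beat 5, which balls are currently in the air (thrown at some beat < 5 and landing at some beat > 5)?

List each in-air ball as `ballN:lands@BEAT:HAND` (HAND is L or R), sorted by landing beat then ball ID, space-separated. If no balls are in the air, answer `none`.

Beat 0 (L): throw ball1 h=3 -> lands@3:R; in-air after throw: [b1@3:R]
Beat 1 (R): throw ball2 h=3 -> lands@4:L; in-air after throw: [b1@3:R b2@4:L]
Beat 2 (L): throw ball3 h=3 -> lands@5:R; in-air after throw: [b1@3:R b2@4:L b3@5:R]
Beat 3 (R): throw ball1 h=3 -> lands@6:L; in-air after throw: [b2@4:L b3@5:R b1@6:L]
Beat 4 (L): throw ball2 h=3 -> lands@7:R; in-air after throw: [b3@5:R b1@6:L b2@7:R]
Beat 5 (R): throw ball3 h=3 -> lands@8:L; in-air after throw: [b1@6:L b2@7:R b3@8:L]

Answer: ball1:lands@6:L ball2:lands@7:R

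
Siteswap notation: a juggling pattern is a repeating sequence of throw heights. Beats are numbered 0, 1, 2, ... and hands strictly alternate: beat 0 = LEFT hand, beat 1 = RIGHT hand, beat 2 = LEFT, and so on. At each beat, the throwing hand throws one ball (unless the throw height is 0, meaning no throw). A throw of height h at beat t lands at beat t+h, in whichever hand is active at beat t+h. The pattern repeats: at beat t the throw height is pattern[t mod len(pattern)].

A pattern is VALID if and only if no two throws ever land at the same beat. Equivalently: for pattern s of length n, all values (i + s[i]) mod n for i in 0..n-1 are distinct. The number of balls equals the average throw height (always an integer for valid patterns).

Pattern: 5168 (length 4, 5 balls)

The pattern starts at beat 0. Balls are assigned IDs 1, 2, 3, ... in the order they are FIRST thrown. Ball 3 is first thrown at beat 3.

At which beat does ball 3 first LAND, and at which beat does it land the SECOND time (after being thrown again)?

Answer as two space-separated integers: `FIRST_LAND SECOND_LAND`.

Beat 0 (L): throw ball1 h=5 -> lands@5:R; in-air after throw: [b1@5:R]
Beat 1 (R): throw ball2 h=1 -> lands@2:L; in-air after throw: [b2@2:L b1@5:R]
Beat 2 (L): throw ball2 h=6 -> lands@8:L; in-air after throw: [b1@5:R b2@8:L]
Beat 3 (R): throw ball3 h=8 -> lands@11:R; in-air after throw: [b1@5:R b2@8:L b3@11:R]
Beat 4 (L): throw ball4 h=5 -> lands@9:R; in-air after throw: [b1@5:R b2@8:L b4@9:R b3@11:R]
Beat 5 (R): throw ball1 h=1 -> lands@6:L; in-air after throw: [b1@6:L b2@8:L b4@9:R b3@11:R]
Beat 6 (L): throw ball1 h=6 -> lands@12:L; in-air after throw: [b2@8:L b4@9:R b3@11:R b1@12:L]
Beat 7 (R): throw ball5 h=8 -> lands@15:R; in-air after throw: [b2@8:L b4@9:R b3@11:R b1@12:L b5@15:R]
Beat 8 (L): throw ball2 h=5 -> lands@13:R; in-air after throw: [b4@9:R b3@11:R b1@12:L b2@13:R b5@15:R]
Beat 9 (R): throw ball4 h=1 -> lands@10:L; in-air after throw: [b4@10:L b3@11:R b1@12:L b2@13:R b5@15:R]
Beat 10 (L): throw ball4 h=6 -> lands@16:L; in-air after throw: [b3@11:R b1@12:L b2@13:R b5@15:R b4@16:L]
Beat 11 (R): throw ball3 h=8 -> lands@19:R; in-air after throw: [b1@12:L b2@13:R b5@15:R b4@16:L b3@19:R]
Beat 12 (L): throw ball1 h=5 -> lands@17:R; in-air after throw: [b2@13:R b5@15:R b4@16:L b1@17:R b3@19:R]
Beat 13 (R): throw ball2 h=1 -> lands@14:L; in-air after throw: [b2@14:L b5@15:R b4@16:L b1@17:R b3@19:R]
Beat 14 (L): throw ball2 h=6 -> lands@20:L; in-air after throw: [b5@15:R b4@16:L b1@17:R b3@19:R b2@20:L]
Beat 15 (R): throw ball5 h=8 -> lands@23:R; in-air after throw: [b4@16:L b1@17:R b3@19:R b2@20:L b5@23:R]
Ball 3: thrown@3 h=8 -> first land @11; rethrown@11 h=8 -> second land @19

Answer: 11 19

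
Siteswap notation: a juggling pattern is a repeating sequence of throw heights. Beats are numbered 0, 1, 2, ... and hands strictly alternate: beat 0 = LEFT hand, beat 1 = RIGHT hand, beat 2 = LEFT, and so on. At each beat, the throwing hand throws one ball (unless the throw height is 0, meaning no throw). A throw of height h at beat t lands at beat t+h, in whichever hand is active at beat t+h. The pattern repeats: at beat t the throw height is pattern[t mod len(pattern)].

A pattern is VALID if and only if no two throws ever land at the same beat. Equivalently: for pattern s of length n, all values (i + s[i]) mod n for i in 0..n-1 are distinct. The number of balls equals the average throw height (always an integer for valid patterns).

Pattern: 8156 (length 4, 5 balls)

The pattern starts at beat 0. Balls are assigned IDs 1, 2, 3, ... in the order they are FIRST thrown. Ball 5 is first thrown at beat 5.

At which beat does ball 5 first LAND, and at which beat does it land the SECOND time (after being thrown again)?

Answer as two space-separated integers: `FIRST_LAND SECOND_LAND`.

Answer: 6 11

Derivation:
Beat 0 (L): throw ball1 h=8 -> lands@8:L; in-air after throw: [b1@8:L]
Beat 1 (R): throw ball2 h=1 -> lands@2:L; in-air after throw: [b2@2:L b1@8:L]
Beat 2 (L): throw ball2 h=5 -> lands@7:R; in-air after throw: [b2@7:R b1@8:L]
Beat 3 (R): throw ball3 h=6 -> lands@9:R; in-air after throw: [b2@7:R b1@8:L b3@9:R]
Beat 4 (L): throw ball4 h=8 -> lands@12:L; in-air after throw: [b2@7:R b1@8:L b3@9:R b4@12:L]
Beat 5 (R): throw ball5 h=1 -> lands@6:L; in-air after throw: [b5@6:L b2@7:R b1@8:L b3@9:R b4@12:L]
Beat 6 (L): throw ball5 h=5 -> lands@11:R; in-air after throw: [b2@7:R b1@8:L b3@9:R b5@11:R b4@12:L]
Beat 7 (R): throw ball2 h=6 -> lands@13:R; in-air after throw: [b1@8:L b3@9:R b5@11:R b4@12:L b2@13:R]
Beat 8 (L): throw ball1 h=8 -> lands@16:L; in-air after throw: [b3@9:R b5@11:R b4@12:L b2@13:R b1@16:L]
Beat 9 (R): throw ball3 h=1 -> lands@10:L; in-air after throw: [b3@10:L b5@11:R b4@12:L b2@13:R b1@16:L]
Beat 10 (L): throw ball3 h=5 -> lands@15:R; in-air after throw: [b5@11:R b4@12:L b2@13:R b3@15:R b1@16:L]
Beat 11 (R): throw ball5 h=6 -> lands@17:R; in-air after throw: [b4@12:L b2@13:R b3@15:R b1@16:L b5@17:R]
Ball 5: thrown@5 h=1 -> first land @6; rethrown@6 h=5 -> second land @11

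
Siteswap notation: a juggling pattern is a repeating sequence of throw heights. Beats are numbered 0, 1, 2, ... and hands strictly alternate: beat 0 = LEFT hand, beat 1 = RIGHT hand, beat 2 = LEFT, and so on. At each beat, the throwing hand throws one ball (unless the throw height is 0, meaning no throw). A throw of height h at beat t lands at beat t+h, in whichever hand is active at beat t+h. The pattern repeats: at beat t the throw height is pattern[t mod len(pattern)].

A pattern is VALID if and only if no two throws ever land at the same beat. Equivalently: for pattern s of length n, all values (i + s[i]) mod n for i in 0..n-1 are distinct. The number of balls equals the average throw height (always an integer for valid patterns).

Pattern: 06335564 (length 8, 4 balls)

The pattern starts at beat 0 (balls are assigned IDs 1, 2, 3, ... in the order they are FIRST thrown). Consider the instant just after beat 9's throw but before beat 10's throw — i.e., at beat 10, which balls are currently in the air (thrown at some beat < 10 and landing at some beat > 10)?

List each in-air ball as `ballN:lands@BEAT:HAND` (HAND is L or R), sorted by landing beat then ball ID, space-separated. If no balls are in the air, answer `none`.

Answer: ball1:lands@11:R ball3:lands@12:L ball4:lands@15:R

Derivation:
Beat 1 (R): throw ball1 h=6 -> lands@7:R; in-air after throw: [b1@7:R]
Beat 2 (L): throw ball2 h=3 -> lands@5:R; in-air after throw: [b2@5:R b1@7:R]
Beat 3 (R): throw ball3 h=3 -> lands@6:L; in-air after throw: [b2@5:R b3@6:L b1@7:R]
Beat 4 (L): throw ball4 h=5 -> lands@9:R; in-air after throw: [b2@5:R b3@6:L b1@7:R b4@9:R]
Beat 5 (R): throw ball2 h=5 -> lands@10:L; in-air after throw: [b3@6:L b1@7:R b4@9:R b2@10:L]
Beat 6 (L): throw ball3 h=6 -> lands@12:L; in-air after throw: [b1@7:R b4@9:R b2@10:L b3@12:L]
Beat 7 (R): throw ball1 h=4 -> lands@11:R; in-air after throw: [b4@9:R b2@10:L b1@11:R b3@12:L]
Beat 9 (R): throw ball4 h=6 -> lands@15:R; in-air after throw: [b2@10:L b1@11:R b3@12:L b4@15:R]
Beat 10 (L): throw ball2 h=3 -> lands@13:R; in-air after throw: [b1@11:R b3@12:L b2@13:R b4@15:R]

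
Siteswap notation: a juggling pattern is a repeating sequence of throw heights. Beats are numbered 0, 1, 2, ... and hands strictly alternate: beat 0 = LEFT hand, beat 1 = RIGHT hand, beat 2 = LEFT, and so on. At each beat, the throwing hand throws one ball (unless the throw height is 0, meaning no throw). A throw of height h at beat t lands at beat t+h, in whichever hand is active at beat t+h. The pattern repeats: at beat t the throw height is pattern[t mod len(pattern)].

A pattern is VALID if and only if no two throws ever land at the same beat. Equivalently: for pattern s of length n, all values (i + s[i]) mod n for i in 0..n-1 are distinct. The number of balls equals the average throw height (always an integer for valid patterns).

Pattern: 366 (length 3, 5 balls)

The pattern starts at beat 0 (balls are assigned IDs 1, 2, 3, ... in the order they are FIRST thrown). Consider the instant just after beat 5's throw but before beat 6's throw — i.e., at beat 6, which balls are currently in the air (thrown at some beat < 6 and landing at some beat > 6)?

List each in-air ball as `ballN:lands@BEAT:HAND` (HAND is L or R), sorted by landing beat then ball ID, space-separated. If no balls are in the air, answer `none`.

Beat 0 (L): throw ball1 h=3 -> lands@3:R; in-air after throw: [b1@3:R]
Beat 1 (R): throw ball2 h=6 -> lands@7:R; in-air after throw: [b1@3:R b2@7:R]
Beat 2 (L): throw ball3 h=6 -> lands@8:L; in-air after throw: [b1@3:R b2@7:R b3@8:L]
Beat 3 (R): throw ball1 h=3 -> lands@6:L; in-air after throw: [b1@6:L b2@7:R b3@8:L]
Beat 4 (L): throw ball4 h=6 -> lands@10:L; in-air after throw: [b1@6:L b2@7:R b3@8:L b4@10:L]
Beat 5 (R): throw ball5 h=6 -> lands@11:R; in-air after throw: [b1@6:L b2@7:R b3@8:L b4@10:L b5@11:R]
Beat 6 (L): throw ball1 h=3 -> lands@9:R; in-air after throw: [b2@7:R b3@8:L b1@9:R b4@10:L b5@11:R]

Answer: ball2:lands@7:R ball3:lands@8:L ball4:lands@10:L ball5:lands@11:R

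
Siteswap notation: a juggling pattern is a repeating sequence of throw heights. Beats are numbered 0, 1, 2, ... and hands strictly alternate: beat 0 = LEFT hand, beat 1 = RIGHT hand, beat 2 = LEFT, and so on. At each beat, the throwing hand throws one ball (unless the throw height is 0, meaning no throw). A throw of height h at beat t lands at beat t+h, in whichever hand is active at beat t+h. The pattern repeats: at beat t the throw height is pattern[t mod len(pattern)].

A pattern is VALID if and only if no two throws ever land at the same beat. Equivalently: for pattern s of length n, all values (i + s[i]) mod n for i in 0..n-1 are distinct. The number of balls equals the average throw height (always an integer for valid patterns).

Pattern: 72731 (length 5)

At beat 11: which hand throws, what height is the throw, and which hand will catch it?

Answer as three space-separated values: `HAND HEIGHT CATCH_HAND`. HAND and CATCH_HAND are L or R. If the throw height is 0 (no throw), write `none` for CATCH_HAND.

Answer: R 2 R

Derivation:
Beat 11: 11 mod 2 = 1, so hand = R
Throw height = pattern[11 mod 5] = pattern[1] = 2
Lands at beat 11+2=13, 13 mod 2 = 1, so catch hand = R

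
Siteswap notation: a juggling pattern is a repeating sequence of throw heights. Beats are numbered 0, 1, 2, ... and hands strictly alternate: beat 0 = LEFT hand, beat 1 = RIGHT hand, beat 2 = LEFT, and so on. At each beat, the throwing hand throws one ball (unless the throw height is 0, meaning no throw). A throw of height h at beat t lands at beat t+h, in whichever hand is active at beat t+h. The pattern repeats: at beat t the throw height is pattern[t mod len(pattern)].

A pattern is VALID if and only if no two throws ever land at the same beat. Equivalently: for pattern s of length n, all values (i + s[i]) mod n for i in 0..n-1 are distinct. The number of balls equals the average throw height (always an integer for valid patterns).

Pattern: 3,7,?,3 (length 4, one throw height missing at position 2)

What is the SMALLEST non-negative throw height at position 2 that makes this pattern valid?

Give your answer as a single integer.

Answer: 3

Derivation:
i=0: (0 + 3) mod 4 = 3
i=1: (1 + 7) mod 4 = 0
i=2: s[i]=? (unknown)
i=3: (3 + 3) mod 4 = 2
Known residues: [0, 2, 3]; need a permutation of 0..3, so missing residue r = 1
Need (2 + s) mod 4 = 1; smallest s = (1 - 2) mod 4 = 3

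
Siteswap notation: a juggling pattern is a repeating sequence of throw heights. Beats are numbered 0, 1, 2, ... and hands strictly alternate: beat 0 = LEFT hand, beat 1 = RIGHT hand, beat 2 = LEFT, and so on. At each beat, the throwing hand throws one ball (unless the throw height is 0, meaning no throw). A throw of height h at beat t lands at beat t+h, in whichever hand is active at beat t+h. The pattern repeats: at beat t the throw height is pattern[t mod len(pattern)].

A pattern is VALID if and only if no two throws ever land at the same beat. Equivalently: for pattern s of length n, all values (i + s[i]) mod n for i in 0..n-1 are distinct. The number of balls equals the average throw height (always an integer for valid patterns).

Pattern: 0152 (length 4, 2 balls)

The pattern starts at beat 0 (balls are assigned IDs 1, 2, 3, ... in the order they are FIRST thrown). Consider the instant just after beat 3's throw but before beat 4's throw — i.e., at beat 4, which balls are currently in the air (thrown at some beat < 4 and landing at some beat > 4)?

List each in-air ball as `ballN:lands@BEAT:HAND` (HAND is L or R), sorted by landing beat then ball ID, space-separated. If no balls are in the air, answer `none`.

Answer: ball2:lands@5:R ball1:lands@7:R

Derivation:
Beat 1 (R): throw ball1 h=1 -> lands@2:L; in-air after throw: [b1@2:L]
Beat 2 (L): throw ball1 h=5 -> lands@7:R; in-air after throw: [b1@7:R]
Beat 3 (R): throw ball2 h=2 -> lands@5:R; in-air after throw: [b2@5:R b1@7:R]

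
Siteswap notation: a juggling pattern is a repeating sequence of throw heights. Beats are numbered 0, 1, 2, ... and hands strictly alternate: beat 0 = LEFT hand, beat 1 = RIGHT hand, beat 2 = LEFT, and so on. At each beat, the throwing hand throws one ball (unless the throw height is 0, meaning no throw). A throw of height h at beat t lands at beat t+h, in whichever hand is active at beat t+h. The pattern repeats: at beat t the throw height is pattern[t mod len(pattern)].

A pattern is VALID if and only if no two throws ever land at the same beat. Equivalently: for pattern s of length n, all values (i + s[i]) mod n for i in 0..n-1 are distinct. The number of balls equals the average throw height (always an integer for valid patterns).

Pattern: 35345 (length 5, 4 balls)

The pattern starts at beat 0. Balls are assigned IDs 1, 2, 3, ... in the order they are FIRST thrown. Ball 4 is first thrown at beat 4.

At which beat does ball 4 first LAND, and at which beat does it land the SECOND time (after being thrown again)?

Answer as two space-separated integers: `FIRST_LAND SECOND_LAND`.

Beat 0 (L): throw ball1 h=3 -> lands@3:R; in-air after throw: [b1@3:R]
Beat 1 (R): throw ball2 h=5 -> lands@6:L; in-air after throw: [b1@3:R b2@6:L]
Beat 2 (L): throw ball3 h=3 -> lands@5:R; in-air after throw: [b1@3:R b3@5:R b2@6:L]
Beat 3 (R): throw ball1 h=4 -> lands@7:R; in-air after throw: [b3@5:R b2@6:L b1@7:R]
Beat 4 (L): throw ball4 h=5 -> lands@9:R; in-air after throw: [b3@5:R b2@6:L b1@7:R b4@9:R]
Beat 5 (R): throw ball3 h=3 -> lands@8:L; in-air after throw: [b2@6:L b1@7:R b3@8:L b4@9:R]
Beat 6 (L): throw ball2 h=5 -> lands@11:R; in-air after throw: [b1@7:R b3@8:L b4@9:R b2@11:R]
Beat 7 (R): throw ball1 h=3 -> lands@10:L; in-air after throw: [b3@8:L b4@9:R b1@10:L b2@11:R]
Beat 8 (L): throw ball3 h=4 -> lands@12:L; in-air after throw: [b4@9:R b1@10:L b2@11:R b3@12:L]
Beat 9 (R): throw ball4 h=5 -> lands@14:L; in-air after throw: [b1@10:L b2@11:R b3@12:L b4@14:L]
Beat 10 (L): throw ball1 h=3 -> lands@13:R; in-air after throw: [b2@11:R b3@12:L b1@13:R b4@14:L]
Beat 11 (R): throw ball2 h=5 -> lands@16:L; in-air after throw: [b3@12:L b1@13:R b4@14:L b2@16:L]
Beat 12 (L): throw ball3 h=3 -> lands@15:R; in-air after throw: [b1@13:R b4@14:L b3@15:R b2@16:L]
Beat 13 (R): throw ball1 h=4 -> lands@17:R; in-air after throw: [b4@14:L b3@15:R b2@16:L b1@17:R]
Beat 14 (L): throw ball4 h=5 -> lands@19:R; in-air after throw: [b3@15:R b2@16:L b1@17:R b4@19:R]
Ball 4: thrown@4 h=5 -> first land @9; rethrown@9 h=5 -> second land @14

Answer: 9 14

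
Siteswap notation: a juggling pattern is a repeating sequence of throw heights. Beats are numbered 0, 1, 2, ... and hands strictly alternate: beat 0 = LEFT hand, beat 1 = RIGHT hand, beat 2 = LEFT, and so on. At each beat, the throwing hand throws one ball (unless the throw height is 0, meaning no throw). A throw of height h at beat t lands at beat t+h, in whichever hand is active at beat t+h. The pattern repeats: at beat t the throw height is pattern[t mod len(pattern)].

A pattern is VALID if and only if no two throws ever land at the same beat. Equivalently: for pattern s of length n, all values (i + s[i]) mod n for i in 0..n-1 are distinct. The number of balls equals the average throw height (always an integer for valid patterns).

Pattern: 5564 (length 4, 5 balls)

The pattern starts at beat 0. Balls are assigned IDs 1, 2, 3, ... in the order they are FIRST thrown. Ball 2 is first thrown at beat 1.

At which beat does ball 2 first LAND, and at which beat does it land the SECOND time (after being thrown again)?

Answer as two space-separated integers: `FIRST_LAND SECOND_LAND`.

Answer: 6 12

Derivation:
Beat 0 (L): throw ball1 h=5 -> lands@5:R; in-air after throw: [b1@5:R]
Beat 1 (R): throw ball2 h=5 -> lands@6:L; in-air after throw: [b1@5:R b2@6:L]
Beat 2 (L): throw ball3 h=6 -> lands@8:L; in-air after throw: [b1@5:R b2@6:L b3@8:L]
Beat 3 (R): throw ball4 h=4 -> lands@7:R; in-air after throw: [b1@5:R b2@6:L b4@7:R b3@8:L]
Beat 4 (L): throw ball5 h=5 -> lands@9:R; in-air after throw: [b1@5:R b2@6:L b4@7:R b3@8:L b5@9:R]
Beat 5 (R): throw ball1 h=5 -> lands@10:L; in-air after throw: [b2@6:L b4@7:R b3@8:L b5@9:R b1@10:L]
Beat 6 (L): throw ball2 h=6 -> lands@12:L; in-air after throw: [b4@7:R b3@8:L b5@9:R b1@10:L b2@12:L]
Beat 7 (R): throw ball4 h=4 -> lands@11:R; in-air after throw: [b3@8:L b5@9:R b1@10:L b4@11:R b2@12:L]
Beat 8 (L): throw ball3 h=5 -> lands@13:R; in-air after throw: [b5@9:R b1@10:L b4@11:R b2@12:L b3@13:R]
Beat 9 (R): throw ball5 h=5 -> lands@14:L; in-air after throw: [b1@10:L b4@11:R b2@12:L b3@13:R b5@14:L]
Beat 10 (L): throw ball1 h=6 -> lands@16:L; in-air after throw: [b4@11:R b2@12:L b3@13:R b5@14:L b1@16:L]
Beat 11 (R): throw ball4 h=4 -> lands@15:R; in-air after throw: [b2@12:L b3@13:R b5@14:L b4@15:R b1@16:L]
Beat 12 (L): throw ball2 h=5 -> lands@17:R; in-air after throw: [b3@13:R b5@14:L b4@15:R b1@16:L b2@17:R]
Ball 2: thrown@1 h=5 -> first land @6; rethrown@6 h=6 -> second land @12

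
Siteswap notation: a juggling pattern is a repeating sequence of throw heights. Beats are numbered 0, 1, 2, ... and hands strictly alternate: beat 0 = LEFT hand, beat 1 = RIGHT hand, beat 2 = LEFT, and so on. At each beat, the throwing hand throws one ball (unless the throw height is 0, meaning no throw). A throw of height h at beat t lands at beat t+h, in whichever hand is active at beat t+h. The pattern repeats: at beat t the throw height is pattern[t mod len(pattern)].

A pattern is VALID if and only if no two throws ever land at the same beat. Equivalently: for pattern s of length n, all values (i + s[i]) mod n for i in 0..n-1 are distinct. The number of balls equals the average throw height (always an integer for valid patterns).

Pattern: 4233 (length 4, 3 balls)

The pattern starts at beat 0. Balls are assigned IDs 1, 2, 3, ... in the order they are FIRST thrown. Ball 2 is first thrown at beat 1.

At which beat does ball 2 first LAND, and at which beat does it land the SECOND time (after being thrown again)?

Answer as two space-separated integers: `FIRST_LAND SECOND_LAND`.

Beat 0 (L): throw ball1 h=4 -> lands@4:L; in-air after throw: [b1@4:L]
Beat 1 (R): throw ball2 h=2 -> lands@3:R; in-air after throw: [b2@3:R b1@4:L]
Beat 2 (L): throw ball3 h=3 -> lands@5:R; in-air after throw: [b2@3:R b1@4:L b3@5:R]
Beat 3 (R): throw ball2 h=3 -> lands@6:L; in-air after throw: [b1@4:L b3@5:R b2@6:L]
Beat 4 (L): throw ball1 h=4 -> lands@8:L; in-air after throw: [b3@5:R b2@6:L b1@8:L]
Beat 5 (R): throw ball3 h=2 -> lands@7:R; in-air after throw: [b2@6:L b3@7:R b1@8:L]
Beat 6 (L): throw ball2 h=3 -> lands@9:R; in-air after throw: [b3@7:R b1@8:L b2@9:R]
Ball 2: thrown@1 h=2 -> first land @3; rethrown@3 h=3 -> second land @6

Answer: 3 6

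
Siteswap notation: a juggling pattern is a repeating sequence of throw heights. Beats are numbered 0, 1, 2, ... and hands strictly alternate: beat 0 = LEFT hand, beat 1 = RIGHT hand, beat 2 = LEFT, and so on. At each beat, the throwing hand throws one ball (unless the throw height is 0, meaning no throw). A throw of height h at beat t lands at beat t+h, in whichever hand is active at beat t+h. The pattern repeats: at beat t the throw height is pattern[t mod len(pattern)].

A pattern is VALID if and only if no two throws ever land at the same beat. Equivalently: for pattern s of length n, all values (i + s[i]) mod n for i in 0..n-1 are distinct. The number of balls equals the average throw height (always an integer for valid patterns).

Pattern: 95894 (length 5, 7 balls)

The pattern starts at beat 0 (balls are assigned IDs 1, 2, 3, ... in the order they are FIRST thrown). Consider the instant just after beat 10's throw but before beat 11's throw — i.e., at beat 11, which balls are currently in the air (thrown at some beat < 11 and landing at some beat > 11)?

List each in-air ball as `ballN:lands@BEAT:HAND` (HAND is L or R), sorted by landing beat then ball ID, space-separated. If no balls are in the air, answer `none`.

Beat 0 (L): throw ball1 h=9 -> lands@9:R; in-air after throw: [b1@9:R]
Beat 1 (R): throw ball2 h=5 -> lands@6:L; in-air after throw: [b2@6:L b1@9:R]
Beat 2 (L): throw ball3 h=8 -> lands@10:L; in-air after throw: [b2@6:L b1@9:R b3@10:L]
Beat 3 (R): throw ball4 h=9 -> lands@12:L; in-air after throw: [b2@6:L b1@9:R b3@10:L b4@12:L]
Beat 4 (L): throw ball5 h=4 -> lands@8:L; in-air after throw: [b2@6:L b5@8:L b1@9:R b3@10:L b4@12:L]
Beat 5 (R): throw ball6 h=9 -> lands@14:L; in-air after throw: [b2@6:L b5@8:L b1@9:R b3@10:L b4@12:L b6@14:L]
Beat 6 (L): throw ball2 h=5 -> lands@11:R; in-air after throw: [b5@8:L b1@9:R b3@10:L b2@11:R b4@12:L b6@14:L]
Beat 7 (R): throw ball7 h=8 -> lands@15:R; in-air after throw: [b5@8:L b1@9:R b3@10:L b2@11:R b4@12:L b6@14:L b7@15:R]
Beat 8 (L): throw ball5 h=9 -> lands@17:R; in-air after throw: [b1@9:R b3@10:L b2@11:R b4@12:L b6@14:L b7@15:R b5@17:R]
Beat 9 (R): throw ball1 h=4 -> lands@13:R; in-air after throw: [b3@10:L b2@11:R b4@12:L b1@13:R b6@14:L b7@15:R b5@17:R]
Beat 10 (L): throw ball3 h=9 -> lands@19:R; in-air after throw: [b2@11:R b4@12:L b1@13:R b6@14:L b7@15:R b5@17:R b3@19:R]
Beat 11 (R): throw ball2 h=5 -> lands@16:L; in-air after throw: [b4@12:L b1@13:R b6@14:L b7@15:R b2@16:L b5@17:R b3@19:R]

Answer: ball4:lands@12:L ball1:lands@13:R ball6:lands@14:L ball7:lands@15:R ball5:lands@17:R ball3:lands@19:R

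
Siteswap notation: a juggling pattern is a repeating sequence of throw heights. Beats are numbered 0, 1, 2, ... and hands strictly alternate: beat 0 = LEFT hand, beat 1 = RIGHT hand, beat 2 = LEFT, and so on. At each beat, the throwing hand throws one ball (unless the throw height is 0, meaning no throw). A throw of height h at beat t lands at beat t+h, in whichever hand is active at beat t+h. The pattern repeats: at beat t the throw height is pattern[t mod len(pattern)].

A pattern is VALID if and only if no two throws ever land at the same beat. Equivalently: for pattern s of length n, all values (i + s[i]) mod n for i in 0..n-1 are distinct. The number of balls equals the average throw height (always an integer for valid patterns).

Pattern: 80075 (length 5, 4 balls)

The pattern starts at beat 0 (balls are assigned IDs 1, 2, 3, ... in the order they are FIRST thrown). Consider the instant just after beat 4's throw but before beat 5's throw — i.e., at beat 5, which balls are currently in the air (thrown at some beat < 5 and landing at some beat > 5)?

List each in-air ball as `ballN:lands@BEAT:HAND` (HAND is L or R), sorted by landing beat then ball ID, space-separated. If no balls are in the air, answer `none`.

Beat 0 (L): throw ball1 h=8 -> lands@8:L; in-air after throw: [b1@8:L]
Beat 3 (R): throw ball2 h=7 -> lands@10:L; in-air after throw: [b1@8:L b2@10:L]
Beat 4 (L): throw ball3 h=5 -> lands@9:R; in-air after throw: [b1@8:L b3@9:R b2@10:L]
Beat 5 (R): throw ball4 h=8 -> lands@13:R; in-air after throw: [b1@8:L b3@9:R b2@10:L b4@13:R]

Answer: ball1:lands@8:L ball3:lands@9:R ball2:lands@10:L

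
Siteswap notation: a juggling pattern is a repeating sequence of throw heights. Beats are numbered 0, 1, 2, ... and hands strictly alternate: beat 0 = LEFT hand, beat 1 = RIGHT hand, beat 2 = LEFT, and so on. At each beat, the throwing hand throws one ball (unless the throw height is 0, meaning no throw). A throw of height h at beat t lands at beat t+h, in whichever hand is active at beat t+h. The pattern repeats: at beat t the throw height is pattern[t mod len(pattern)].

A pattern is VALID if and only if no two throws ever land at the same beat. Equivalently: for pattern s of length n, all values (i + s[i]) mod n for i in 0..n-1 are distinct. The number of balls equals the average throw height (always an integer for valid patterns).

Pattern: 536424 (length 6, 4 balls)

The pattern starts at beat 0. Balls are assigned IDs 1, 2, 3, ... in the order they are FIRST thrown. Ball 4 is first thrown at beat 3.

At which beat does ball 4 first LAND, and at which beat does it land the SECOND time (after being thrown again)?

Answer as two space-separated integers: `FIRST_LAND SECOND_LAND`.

Beat 0 (L): throw ball1 h=5 -> lands@5:R; in-air after throw: [b1@5:R]
Beat 1 (R): throw ball2 h=3 -> lands@4:L; in-air after throw: [b2@4:L b1@5:R]
Beat 2 (L): throw ball3 h=6 -> lands@8:L; in-air after throw: [b2@4:L b1@5:R b3@8:L]
Beat 3 (R): throw ball4 h=4 -> lands@7:R; in-air after throw: [b2@4:L b1@5:R b4@7:R b3@8:L]
Beat 4 (L): throw ball2 h=2 -> lands@6:L; in-air after throw: [b1@5:R b2@6:L b4@7:R b3@8:L]
Beat 5 (R): throw ball1 h=4 -> lands@9:R; in-air after throw: [b2@6:L b4@7:R b3@8:L b1@9:R]
Beat 6 (L): throw ball2 h=5 -> lands@11:R; in-air after throw: [b4@7:R b3@8:L b1@9:R b2@11:R]
Beat 7 (R): throw ball4 h=3 -> lands@10:L; in-air after throw: [b3@8:L b1@9:R b4@10:L b2@11:R]
Beat 8 (L): throw ball3 h=6 -> lands@14:L; in-air after throw: [b1@9:R b4@10:L b2@11:R b3@14:L]
Beat 9 (R): throw ball1 h=4 -> lands@13:R; in-air after throw: [b4@10:L b2@11:R b1@13:R b3@14:L]
Beat 10 (L): throw ball4 h=2 -> lands@12:L; in-air after throw: [b2@11:R b4@12:L b1@13:R b3@14:L]
Ball 4: thrown@3 h=4 -> first land @7; rethrown@7 h=3 -> second land @10

Answer: 7 10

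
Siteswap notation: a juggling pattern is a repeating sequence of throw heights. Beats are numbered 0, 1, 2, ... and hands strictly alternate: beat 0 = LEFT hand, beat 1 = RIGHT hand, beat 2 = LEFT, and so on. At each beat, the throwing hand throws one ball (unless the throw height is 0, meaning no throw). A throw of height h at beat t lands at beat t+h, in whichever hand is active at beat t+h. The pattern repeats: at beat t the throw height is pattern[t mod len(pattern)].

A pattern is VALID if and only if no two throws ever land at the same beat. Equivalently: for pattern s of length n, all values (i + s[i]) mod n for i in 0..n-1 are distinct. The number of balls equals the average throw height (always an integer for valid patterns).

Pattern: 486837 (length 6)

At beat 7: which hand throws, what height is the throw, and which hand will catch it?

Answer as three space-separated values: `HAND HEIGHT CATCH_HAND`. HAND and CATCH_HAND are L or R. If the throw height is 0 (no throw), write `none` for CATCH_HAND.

Answer: R 8 R

Derivation:
Beat 7: 7 mod 2 = 1, so hand = R
Throw height = pattern[7 mod 6] = pattern[1] = 8
Lands at beat 7+8=15, 15 mod 2 = 1, so catch hand = R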